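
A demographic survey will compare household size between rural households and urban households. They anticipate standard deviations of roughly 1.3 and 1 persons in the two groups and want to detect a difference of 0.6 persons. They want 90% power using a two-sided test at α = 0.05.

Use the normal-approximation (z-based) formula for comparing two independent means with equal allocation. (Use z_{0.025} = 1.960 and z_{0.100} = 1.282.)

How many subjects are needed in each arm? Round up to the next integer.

n = 79 per group

n = (z_{α/2} + z_β)² · (σ₁² + σ₂²) / δ²
  = (1.960 + 1.282)² · (1.3² + 1² = 2.69) / 0.6²
  = 10.5106 · 2.69 / 0.36
  = 78.54
Round up → n = 79 per group.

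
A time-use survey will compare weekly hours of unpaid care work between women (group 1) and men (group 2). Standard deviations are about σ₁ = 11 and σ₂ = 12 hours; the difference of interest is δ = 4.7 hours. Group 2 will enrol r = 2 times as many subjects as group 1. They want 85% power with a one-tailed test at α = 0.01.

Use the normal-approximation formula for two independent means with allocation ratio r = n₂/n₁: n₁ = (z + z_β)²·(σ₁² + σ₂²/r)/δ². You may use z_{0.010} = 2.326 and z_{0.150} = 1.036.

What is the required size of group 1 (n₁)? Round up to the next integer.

n₁ = 99

n₁ = (z_α + z_β)² · (σ₁² + σ₂²/r) / δ²
   = (2.326 + 1.036)² · (11² + 12²/2) / 4.7²
   = 11.3030 · (121 + 72) / 22.09
   = 11.3030 · 193 / 22.09
   = 98.75
Round up → n₁ = 99; n₂ = r·n₁ = 2 × 99 = 198.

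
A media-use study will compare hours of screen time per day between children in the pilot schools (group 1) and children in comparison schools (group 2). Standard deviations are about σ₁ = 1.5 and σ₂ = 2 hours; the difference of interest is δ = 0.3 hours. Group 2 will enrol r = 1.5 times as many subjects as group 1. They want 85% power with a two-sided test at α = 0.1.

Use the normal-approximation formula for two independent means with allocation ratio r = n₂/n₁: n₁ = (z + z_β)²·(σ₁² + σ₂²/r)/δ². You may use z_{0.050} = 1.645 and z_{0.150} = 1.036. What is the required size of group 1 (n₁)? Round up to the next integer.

n₁ = (z_{α/2} + z_β)² · (σ₁² + σ₂²/r) / δ²
   = (1.645 + 1.036)² · (1.5² + 2²/1.5) / 0.3²
   = 7.1878 · (2.25 + 2.6667) / 0.09
   = 7.1878 · 4.9167 / 0.09
   = 392.66
Round up → n₁ = 393; n₂ = r·n₁ = 1.5 × 393 = 590.

n₁ = 393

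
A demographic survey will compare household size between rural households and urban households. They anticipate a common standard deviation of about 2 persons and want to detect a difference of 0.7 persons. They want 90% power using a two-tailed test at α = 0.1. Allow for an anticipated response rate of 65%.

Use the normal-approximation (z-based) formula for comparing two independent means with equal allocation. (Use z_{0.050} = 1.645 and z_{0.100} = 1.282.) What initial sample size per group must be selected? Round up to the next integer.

n = (z_{α/2} + z_β)² · (σ₁² + σ₂²) / δ²
  = (1.645 + 1.282)² · (2·2² = 8) / 0.7²
  = 8.5673 · 8 / 0.49
  = 139.87
Adjust for 65% response: 139.87 / 0.65 = 215.19.
Round up → n = 216 per group.

n = 216 per group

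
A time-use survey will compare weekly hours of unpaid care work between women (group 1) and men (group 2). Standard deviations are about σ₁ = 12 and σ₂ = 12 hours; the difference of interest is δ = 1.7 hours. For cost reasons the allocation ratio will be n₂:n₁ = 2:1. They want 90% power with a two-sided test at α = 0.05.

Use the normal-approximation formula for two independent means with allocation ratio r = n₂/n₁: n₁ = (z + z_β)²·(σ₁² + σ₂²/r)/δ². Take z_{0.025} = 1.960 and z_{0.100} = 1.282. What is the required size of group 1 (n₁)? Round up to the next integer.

n₁ = (z_{α/2} + z_β)² · (σ₁² + σ₂²/r) / δ²
   = (1.960 + 1.282)² · (12² + 12²/2) / 1.7²
   = 10.5106 · (144 + 72) / 2.89
   = 10.5106 · 216 / 2.89
   = 785.56
Round up → n₁ = 786; n₂ = r·n₁ = 2 × 786 = 1572.

n₁ = 786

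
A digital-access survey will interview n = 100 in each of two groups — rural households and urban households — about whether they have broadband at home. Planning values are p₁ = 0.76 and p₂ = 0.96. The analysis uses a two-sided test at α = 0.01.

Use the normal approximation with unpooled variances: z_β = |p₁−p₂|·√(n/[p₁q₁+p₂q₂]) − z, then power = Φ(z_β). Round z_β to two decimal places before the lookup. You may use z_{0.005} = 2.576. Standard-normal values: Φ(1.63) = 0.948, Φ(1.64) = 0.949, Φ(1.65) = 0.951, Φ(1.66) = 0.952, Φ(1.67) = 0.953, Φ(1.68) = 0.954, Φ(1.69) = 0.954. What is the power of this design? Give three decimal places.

Power ≈ 0.954

z_β = |p₁−p₂|·√(n/[p₁q₁+p₂q₂]) − z_{α/2}
    = 0.20 · √(100/0.2208) − 2.576
    = 0.20 · 21.2814 − 2.576
    = 4.2563 − 2.576 = 1.6803 → 1.68
Power = Φ(1.68) = 0.954.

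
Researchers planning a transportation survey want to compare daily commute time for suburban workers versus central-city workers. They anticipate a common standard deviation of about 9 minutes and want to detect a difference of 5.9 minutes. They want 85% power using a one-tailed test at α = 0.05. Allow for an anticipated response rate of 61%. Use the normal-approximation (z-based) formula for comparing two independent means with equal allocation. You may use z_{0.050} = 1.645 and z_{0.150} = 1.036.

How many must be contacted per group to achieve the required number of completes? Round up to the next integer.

n = 55 per group

n = (z_α + z_β)² · (σ₁² + σ₂²) / δ²
  = (1.645 + 1.036)² · (2·9² = 162) / 5.9²
  = 7.1878 · 162 / 34.81
  = 33.45
Adjust for 61% response: 33.45 / 0.61 = 54.84.
Round up → n = 55 per group.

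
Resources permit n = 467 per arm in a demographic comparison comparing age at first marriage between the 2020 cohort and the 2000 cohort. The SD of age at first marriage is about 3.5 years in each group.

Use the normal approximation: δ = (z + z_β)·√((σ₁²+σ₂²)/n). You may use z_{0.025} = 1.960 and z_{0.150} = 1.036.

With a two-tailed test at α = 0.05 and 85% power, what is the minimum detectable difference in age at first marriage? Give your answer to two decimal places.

δ = (z_{α/2} + z_β) · √((σ₁²+σ₂²)/n)
  = (1.960 + 1.036) · √(24.5/467)
  = 2.996 · √0.05246
  = 2.996 · 0.2290
  = 0.6862

Minimum detectable difference ≈ 0.69 years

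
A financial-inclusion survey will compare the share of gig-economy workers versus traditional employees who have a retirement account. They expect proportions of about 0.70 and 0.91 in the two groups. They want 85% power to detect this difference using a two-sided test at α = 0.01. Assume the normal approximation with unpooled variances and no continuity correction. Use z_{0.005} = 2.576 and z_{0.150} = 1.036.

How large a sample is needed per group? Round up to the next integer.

n = (z_{α/2} + z_β)² · [p₁(1−p₁) + p₂(1−p₂)] / (p₁ − p₂)²
  = (2.576 + 1.036)² · (0.70·0.30 + 0.91·0.09) / (-0.21)²
  = (3.612)² · (0.2100 + 0.0819) / 0.0441
  = 13.0465 · 0.2919 / 0.0441
  = 86.36
Round up → n = 87 per group.

n = 87 per group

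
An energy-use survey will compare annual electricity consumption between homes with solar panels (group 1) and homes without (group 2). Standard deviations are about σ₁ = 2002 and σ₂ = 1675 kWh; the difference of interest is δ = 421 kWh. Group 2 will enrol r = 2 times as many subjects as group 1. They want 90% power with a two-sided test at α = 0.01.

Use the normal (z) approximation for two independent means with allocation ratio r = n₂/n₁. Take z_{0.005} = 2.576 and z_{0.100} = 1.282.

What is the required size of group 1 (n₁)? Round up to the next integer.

n₁ = (z_{α/2} + z_β)² · (σ₁² + σ₂²/r) / δ²
   = (2.576 + 1.282)² · (2002² + 1675²/2) / 421²
   = 14.8842 · (4008004 + 1402812.5) / 177241
   = 14.8842 · 5410816.5 / 177241
   = 454.38
Round up → n₁ = 455; n₂ = r·n₁ = 2 × 455 = 910.

n₁ = 455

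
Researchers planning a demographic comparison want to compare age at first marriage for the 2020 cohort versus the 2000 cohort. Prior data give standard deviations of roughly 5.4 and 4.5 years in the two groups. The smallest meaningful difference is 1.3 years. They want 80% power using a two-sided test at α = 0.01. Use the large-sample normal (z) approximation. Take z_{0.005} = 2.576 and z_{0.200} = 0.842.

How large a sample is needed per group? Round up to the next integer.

n = (z_{α/2} + z_β)² · (σ₁² + σ₂²) / δ²
  = (2.576 + 0.842)² · (5.4² + 4.5² = 49.41) / 1.3²
  = 11.6827 · 49.41 / 1.69
  = 341.56
Round up → n = 342 per group.

n = 342 per group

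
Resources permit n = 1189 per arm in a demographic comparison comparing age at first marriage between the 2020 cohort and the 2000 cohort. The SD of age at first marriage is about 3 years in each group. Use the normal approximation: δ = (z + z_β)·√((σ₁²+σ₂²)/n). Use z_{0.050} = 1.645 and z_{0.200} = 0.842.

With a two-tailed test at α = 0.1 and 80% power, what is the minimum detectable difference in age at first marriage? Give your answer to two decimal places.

Minimum detectable difference ≈ 0.31 years

δ = (z_{α/2} + z_β) · √((σ₁²+σ₂²)/n)
  = (1.645 + 0.842) · √(18/1189)
  = 2.487 · √0.01514
  = 2.487 · 0.1230
  = 0.3060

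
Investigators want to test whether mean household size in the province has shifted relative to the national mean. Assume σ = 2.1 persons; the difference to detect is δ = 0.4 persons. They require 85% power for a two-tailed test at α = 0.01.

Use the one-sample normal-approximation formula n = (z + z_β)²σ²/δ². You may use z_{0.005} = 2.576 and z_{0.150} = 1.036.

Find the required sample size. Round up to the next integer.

n = (z_{α/2} + z_β)² · σ² / δ²
  = (2.576 + 1.036)² · 2.1² / 0.4²
  = 13.0465 · 4.41 / 0.16
  = 359.60
Round up → n = 360.

n = 360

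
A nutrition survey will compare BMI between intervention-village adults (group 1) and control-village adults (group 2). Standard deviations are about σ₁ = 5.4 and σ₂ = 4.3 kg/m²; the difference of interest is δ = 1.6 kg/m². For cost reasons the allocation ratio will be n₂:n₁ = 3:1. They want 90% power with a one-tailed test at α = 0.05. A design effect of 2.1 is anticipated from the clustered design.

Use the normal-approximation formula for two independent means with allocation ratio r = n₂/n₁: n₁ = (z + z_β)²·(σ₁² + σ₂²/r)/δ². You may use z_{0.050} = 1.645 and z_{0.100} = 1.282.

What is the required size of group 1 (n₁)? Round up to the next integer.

n₁ = (z_α + z_β)² · (σ₁² + σ₂²/r) / δ²
   = (1.645 + 1.282)² · (5.4² + 4.3²/3) / 1.6²
   = 8.5673 · (29.16 + 6.1633) / 2.56
   = 8.5673 · 35.3233 / 2.56
   = 118.21
Design effect: 2.1 × 118.21 = 248.25.
Round up → n₁ = 249; n₂ = r·n₁ = 3 × 249 = 747.

n₁ = 249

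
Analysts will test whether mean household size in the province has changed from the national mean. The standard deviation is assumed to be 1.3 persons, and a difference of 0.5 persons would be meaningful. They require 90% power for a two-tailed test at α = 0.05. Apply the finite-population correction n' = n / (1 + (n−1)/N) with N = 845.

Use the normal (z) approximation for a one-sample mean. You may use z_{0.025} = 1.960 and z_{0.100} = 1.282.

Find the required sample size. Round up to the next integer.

n = 66

n = (z_{α/2} + z_β)² · σ² / δ²
  = (1.960 + 1.282)² · 1.3² / 0.5²
  = 10.5106 · 1.69 / 0.25
  = 71.05
Finite-population correction (N = 845): 71.05 / (1 + (71.05 − 1)/845) = 65.61.
Round up → n = 66.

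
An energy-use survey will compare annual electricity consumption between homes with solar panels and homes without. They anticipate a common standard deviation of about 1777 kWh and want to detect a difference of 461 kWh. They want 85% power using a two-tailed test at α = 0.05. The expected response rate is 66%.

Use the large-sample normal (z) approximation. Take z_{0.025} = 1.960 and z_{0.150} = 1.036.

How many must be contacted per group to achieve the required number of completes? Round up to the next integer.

n = 405 per group

n = (z_{α/2} + z_β)² · (σ₁² + σ₂²) / δ²
  = (1.960 + 1.036)² · (2·1777² = 6315458) / 461²
  = 8.9760 · 6315458 / 212521
  = 266.74
Adjust for 66% response: 266.74 / 0.66 = 404.15.
Round up → n = 405 per group.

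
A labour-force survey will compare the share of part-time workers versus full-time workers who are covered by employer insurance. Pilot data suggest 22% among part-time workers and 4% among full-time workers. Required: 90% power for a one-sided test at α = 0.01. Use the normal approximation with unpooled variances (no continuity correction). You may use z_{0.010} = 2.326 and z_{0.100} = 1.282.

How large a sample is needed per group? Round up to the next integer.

n = 85 per group

n = (z_α + z_β)² · [p₁(1−p₁) + p₂(1−p₂)] / (p₁ − p₂)²
  = (2.326 + 1.282)² · (0.22·0.78 + 0.04·0.96) / (0.18)²
  = (3.608)² · (0.1716 + 0.0384) / 0.0324
  = 13.0177 · 0.2100 / 0.0324
  = 84.37
Round up → n = 85 per group.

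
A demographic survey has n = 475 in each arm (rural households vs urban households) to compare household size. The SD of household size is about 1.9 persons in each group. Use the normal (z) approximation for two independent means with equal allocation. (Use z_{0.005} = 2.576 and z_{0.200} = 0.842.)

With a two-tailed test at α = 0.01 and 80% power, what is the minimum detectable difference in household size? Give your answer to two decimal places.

Minimum detectable difference ≈ 0.42 persons

δ = (z_{α/2} + z_β) · √((σ₁²+σ₂²)/n)
  = (2.576 + 0.842) · √(7.22/475)
  = 3.418 · √0.0152
  = 3.418 · 0.1233
  = 0.4214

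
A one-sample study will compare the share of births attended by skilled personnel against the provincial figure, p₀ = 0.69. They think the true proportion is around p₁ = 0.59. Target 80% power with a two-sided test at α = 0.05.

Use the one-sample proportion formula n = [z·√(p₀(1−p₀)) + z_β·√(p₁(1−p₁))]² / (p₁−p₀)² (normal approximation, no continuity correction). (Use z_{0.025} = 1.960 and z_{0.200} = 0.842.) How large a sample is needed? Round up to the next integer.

n = 175

n = [z_{α/2}·√(p₀q₀) + z_β·√(p₁q₁)]² / (p₁ − p₀)²
  = [1.960·√(0.69·0.31) + 0.842·√(0.59·0.41)]² / (-0.10)²
  = [1.960·0.4625 + 0.842·0.4918]² / 0.0100
  = [1.3206]² / 0.0100
  = 174.40
Round up → n = 175.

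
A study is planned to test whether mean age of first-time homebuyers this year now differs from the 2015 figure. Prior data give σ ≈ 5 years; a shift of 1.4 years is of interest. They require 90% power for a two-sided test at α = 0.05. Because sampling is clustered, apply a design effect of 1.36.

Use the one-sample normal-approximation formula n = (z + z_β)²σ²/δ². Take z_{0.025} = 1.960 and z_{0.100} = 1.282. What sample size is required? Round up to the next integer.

n = (z_{α/2} + z_β)² · σ² / δ²
  = (1.960 + 1.282)² · 5² / 1.4²
  = 10.5106 · 25 / 1.96
  = 134.06
Design effect: 1.36 × 134.06 = 182.33.
Round up → n = 183.

n = 183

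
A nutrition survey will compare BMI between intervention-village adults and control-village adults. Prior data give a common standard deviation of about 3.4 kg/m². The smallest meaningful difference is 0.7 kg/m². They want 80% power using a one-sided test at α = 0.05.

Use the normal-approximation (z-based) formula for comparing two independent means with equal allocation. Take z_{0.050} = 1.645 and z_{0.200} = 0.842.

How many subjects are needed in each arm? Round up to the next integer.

n = 292 per group

n = (z_α + z_β)² · (σ₁² + σ₂²) / δ²
  = (1.645 + 0.842)² · (2·3.4² = 23.12) / 0.7²
  = 6.1852 · 23.12 / 0.49
  = 291.84
Round up → n = 292 per group.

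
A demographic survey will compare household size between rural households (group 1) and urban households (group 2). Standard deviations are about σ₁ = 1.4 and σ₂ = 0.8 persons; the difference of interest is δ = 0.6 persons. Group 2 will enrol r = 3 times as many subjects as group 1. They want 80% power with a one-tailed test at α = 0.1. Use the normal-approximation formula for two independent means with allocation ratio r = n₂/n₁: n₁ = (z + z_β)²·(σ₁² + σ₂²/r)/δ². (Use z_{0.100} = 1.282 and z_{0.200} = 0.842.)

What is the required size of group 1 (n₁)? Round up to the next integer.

n₁ = (z_α + z_β)² · (σ₁² + σ₂²/r) / δ²
   = (1.282 + 0.842)² · (1.4² + 0.8²/3) / 0.6²
   = 4.5114 · (1.96 + 0.21333) / 0.36
   = 4.5114 · 2.1733 / 0.36
   = 27.24
Round up → n₁ = 28; n₂ = r·n₁ = 3 × 28 = 84.

n₁ = 28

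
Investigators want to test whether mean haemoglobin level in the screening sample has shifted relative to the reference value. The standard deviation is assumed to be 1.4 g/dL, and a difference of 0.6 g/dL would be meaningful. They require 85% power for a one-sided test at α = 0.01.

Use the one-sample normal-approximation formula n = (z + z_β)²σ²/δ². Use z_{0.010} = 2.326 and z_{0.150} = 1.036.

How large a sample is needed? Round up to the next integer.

n = (z_α + z_β)² · σ² / δ²
  = (2.326 + 1.036)² · 1.4² / 0.6²
  = 11.3030 · 1.96 / 0.36
  = 61.54
Round up → n = 62.

n = 62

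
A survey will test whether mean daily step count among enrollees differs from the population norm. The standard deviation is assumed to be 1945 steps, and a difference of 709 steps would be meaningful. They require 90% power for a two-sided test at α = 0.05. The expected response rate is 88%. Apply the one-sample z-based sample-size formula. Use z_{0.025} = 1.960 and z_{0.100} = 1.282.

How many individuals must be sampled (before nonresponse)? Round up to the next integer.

n = 90

n = (z_{α/2} + z_β)² · σ² / δ²
  = (1.960 + 1.282)² · 1945² / 709²
  = 10.5106 · 3783025 / 502681
  = 79.10
Adjust for 88% response: 79.10 / 0.88 = 89.89.
Round up → n = 90.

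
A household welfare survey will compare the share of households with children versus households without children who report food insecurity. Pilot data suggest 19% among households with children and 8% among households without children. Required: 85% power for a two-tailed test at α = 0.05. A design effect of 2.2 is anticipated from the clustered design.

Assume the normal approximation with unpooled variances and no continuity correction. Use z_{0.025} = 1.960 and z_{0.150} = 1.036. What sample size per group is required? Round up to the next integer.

n = (z_{α/2} + z_β)² · [p₁(1−p₁) + p₂(1−p₂)] / (p₁ − p₂)²
  = (1.960 + 1.036)² · (0.19·0.81 + 0.08·0.92) / (0.11)²
  = (2.996)² · (0.1539 + 0.0736) / 0.0121
  = 8.9760 · 0.2275 / 0.0121
  = 168.76
Design effect: 2.2 × 168.76 = 371.28.
Round up → n = 372 per group.

n = 372 per group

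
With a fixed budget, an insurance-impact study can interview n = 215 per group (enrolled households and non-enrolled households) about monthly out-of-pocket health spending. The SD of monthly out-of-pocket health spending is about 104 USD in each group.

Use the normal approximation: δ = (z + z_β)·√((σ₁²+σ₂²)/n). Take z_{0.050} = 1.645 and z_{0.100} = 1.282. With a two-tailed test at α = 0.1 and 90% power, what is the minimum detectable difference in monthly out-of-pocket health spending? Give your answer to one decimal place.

Minimum detectable difference ≈ 29.4 USD

δ = (z_{α/2} + z_β) · √((σ₁²+σ₂²)/n)
  = (1.645 + 1.282) · √(21632/215)
  = 2.927 · √100.614
  = 2.927 · 10.0307
  = 29.3597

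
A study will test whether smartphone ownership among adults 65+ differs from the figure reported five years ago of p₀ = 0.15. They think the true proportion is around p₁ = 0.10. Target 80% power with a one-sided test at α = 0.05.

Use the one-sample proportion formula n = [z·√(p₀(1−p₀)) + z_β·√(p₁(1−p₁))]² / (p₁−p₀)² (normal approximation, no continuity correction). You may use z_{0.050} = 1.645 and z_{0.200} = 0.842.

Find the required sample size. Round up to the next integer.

n = 283

n = [z_α·√(p₀q₀) + z_β·√(p₁q₁)]² / (p₁ − p₀)²
  = [1.645·√(0.15·0.85) + 0.842·√(0.10·0.90)]² / (-0.05)²
  = [1.645·0.3571 + 0.842·0.3000]² / 0.0025
  = [0.8400]² / 0.0025
  = 282.23
Round up → n = 283.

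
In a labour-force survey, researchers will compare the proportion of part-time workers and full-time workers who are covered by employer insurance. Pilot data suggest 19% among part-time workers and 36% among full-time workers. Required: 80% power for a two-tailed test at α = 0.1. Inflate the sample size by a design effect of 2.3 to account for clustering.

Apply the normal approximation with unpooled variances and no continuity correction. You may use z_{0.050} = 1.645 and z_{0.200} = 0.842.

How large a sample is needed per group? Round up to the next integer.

n = (z_{α/2} + z_β)² · [p₁(1−p₁) + p₂(1−p₂)] / (p₁ − p₂)²
  = (1.645 + 0.842)² · (0.19·0.81 + 0.36·0.64) / (-0.17)²
  = (2.487)² · (0.1539 + 0.2304) / 0.0289
  = 6.1852 · 0.3843 / 0.0289
  = 82.25
Design effect: 2.3 × 82.25 = 189.17.
Round up → n = 190 per group.

n = 190 per group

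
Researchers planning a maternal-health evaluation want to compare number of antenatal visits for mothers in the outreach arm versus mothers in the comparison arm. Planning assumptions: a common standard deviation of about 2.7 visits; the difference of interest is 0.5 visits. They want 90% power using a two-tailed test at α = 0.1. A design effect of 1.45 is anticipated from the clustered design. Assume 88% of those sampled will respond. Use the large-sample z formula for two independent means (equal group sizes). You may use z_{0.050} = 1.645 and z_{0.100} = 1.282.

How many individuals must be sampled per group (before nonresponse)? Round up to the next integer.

n = 824 per group

n = (z_{α/2} + z_β)² · (σ₁² + σ₂²) / δ²
  = (1.645 + 1.282)² · (2·2.7² = 14.58) / 0.5²
  = 8.5673 · 14.58 / 0.25
  = 499.65
Design effect: 1.45 × 499.65 = 724.49.
Adjust for 88% response: 724.49 / 0.88 = 823.28.
Round up → n = 824 per group.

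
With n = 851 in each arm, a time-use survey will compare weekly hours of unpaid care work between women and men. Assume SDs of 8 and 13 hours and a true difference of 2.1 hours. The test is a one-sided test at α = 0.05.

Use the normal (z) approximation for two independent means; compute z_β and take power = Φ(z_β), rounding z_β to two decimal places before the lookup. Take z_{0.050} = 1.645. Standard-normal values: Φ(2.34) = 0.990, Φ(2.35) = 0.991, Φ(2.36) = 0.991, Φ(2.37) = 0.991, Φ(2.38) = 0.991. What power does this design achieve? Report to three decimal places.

Power ≈ 0.991

z_β = δ·√(n/(σ₁²+σ₂²)) − z_α
    = 2.1 · √(851/233) − 1.645
    = 2.1 · 1.91111 − 1.645
    = 4.0133 − 1.645 = 2.3683 → 2.37
Power = Φ(2.37) = 0.991.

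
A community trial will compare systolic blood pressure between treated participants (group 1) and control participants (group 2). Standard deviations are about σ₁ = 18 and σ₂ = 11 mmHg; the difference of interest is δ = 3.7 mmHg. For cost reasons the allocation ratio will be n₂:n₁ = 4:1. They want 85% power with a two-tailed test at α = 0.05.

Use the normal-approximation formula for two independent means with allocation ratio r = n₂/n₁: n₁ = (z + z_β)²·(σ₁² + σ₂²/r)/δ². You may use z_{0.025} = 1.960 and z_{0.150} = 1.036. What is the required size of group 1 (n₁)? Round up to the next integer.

n₁ = (z_{α/2} + z_β)² · (σ₁² + σ₂²/r) / δ²
   = (1.960 + 1.036)² · (18² + 11²/4) / 3.7²
   = 8.9760 · (324 + 30.25) / 13.69
   = 8.9760 · 354.25 / 13.69
   = 232.27
Round up → n₁ = 233; n₂ = r·n₁ = 4 × 233 = 932.

n₁ = 233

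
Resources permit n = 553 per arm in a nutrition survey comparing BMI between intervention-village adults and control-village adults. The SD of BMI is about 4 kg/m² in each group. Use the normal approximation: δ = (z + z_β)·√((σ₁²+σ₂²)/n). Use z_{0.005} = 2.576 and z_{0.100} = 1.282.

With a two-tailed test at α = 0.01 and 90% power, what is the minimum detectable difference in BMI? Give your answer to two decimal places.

Minimum detectable difference ≈ 0.93 kg/m²

δ = (z_{α/2} + z_β) · √((σ₁²+σ₂²)/n)
  = (2.576 + 1.282) · √(32/553)
  = 3.858 · √0.05787
  = 3.858 · 0.2406
  = 0.9281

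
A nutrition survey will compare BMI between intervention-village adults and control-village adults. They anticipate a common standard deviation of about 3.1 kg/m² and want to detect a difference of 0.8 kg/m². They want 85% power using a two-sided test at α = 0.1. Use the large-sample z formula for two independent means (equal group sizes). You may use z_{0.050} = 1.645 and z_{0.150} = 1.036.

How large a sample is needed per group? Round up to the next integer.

n = (z_{α/2} + z_β)² · (σ₁² + σ₂²) / δ²
  = (1.645 + 1.036)² · (2·3.1² = 19.22) / 0.8²
  = 7.1878 · 19.22 / 0.64
  = 215.86
Round up → n = 216 per group.

n = 216 per group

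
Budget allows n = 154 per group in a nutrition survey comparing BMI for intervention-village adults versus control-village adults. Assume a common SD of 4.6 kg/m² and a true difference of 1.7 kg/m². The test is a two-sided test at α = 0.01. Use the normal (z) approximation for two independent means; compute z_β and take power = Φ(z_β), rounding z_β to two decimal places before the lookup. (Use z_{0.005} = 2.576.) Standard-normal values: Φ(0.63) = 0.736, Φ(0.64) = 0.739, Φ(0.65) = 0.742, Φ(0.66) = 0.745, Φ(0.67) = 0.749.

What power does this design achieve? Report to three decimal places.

Power ≈ 0.749

z_β = δ·√(n/(σ₁²+σ₂²)) − z_{α/2}
    = 1.7 · √(154/42.32) − 2.576
    = 1.7 · 1.90760 − 2.576
    = 3.2429 − 2.576 = 0.6669 → 0.67
Power = Φ(0.67) = 0.749.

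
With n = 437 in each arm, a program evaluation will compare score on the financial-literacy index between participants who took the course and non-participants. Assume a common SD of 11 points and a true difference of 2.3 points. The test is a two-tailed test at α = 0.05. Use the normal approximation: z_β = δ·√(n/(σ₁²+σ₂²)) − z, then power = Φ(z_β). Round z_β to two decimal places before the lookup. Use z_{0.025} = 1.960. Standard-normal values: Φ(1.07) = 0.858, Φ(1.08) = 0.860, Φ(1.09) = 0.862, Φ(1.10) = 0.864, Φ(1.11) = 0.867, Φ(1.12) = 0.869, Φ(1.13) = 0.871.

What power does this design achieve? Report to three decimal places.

z_β = δ·√(n/(σ₁²+σ₂²)) − z_{α/2}
    = 2.3 · √(437/242) − 1.960
    = 2.3 · 1.34380 − 1.960
    = 3.0907 − 1.960 = 1.1307 → 1.13
Power = Φ(1.13) = 0.871.

Power ≈ 0.871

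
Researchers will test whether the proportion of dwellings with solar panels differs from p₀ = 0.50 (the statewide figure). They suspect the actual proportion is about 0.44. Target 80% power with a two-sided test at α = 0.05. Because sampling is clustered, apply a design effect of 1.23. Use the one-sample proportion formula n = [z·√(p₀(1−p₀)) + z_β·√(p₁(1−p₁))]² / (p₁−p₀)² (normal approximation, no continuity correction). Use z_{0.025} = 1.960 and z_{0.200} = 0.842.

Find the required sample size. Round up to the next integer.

n = 668

n = [z_{α/2}·√(p₀q₀) + z_β·√(p₁q₁)]² / (p₁ − p₀)²
  = [1.960·√(0.50·0.50) + 0.842·√(0.44·0.56)]² / (-0.06)²
  = [1.960·0.5000 + 0.842·0.4964]² / 0.0036
  = [1.3980]² / 0.0036
  = 542.86
Design effect: 1.23 × 542.86 = 667.71.
Round up → n = 668.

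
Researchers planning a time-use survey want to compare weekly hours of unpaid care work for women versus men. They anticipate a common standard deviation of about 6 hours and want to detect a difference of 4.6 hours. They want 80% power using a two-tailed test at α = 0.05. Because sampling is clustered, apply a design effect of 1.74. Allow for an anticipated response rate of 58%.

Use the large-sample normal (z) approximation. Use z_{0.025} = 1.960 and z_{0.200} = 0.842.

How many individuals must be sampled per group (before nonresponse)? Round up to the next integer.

n = 81 per group

n = (z_{α/2} + z_β)² · (σ₁² + σ₂²) / δ²
  = (1.960 + 0.842)² · (2·6² = 72) / 4.6²
  = 7.8512 · 72 / 21.16
  = 26.71
Design effect: 1.74 × 26.71 = 46.48.
Adjust for 58% response: 46.48 / 0.58 = 80.14.
Round up → n = 81 per group.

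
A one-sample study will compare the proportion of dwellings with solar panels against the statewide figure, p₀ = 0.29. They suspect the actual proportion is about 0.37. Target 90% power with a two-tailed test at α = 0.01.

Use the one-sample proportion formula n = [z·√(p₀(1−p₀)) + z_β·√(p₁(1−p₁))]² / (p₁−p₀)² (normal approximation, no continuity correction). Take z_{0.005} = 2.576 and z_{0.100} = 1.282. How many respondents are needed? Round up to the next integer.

n = [z_{α/2}·√(p₀q₀) + z_β·√(p₁q₁)]² / (p₁ − p₀)²
  = [2.576·√(0.29·0.71) + 1.282·√(0.37·0.63)]² / (0.08)²
  = [2.576·0.4538 + 1.282·0.4828]² / 0.0064
  = [1.7878]² / 0.0064
  = 499.44
Round up → n = 500.

n = 500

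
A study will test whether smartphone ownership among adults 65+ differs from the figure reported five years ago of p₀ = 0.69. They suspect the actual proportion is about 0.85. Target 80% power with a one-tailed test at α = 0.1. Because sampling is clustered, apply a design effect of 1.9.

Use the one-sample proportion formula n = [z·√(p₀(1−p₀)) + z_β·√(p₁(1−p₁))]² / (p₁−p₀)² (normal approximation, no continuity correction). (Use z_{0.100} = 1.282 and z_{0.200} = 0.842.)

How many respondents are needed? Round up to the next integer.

n = 60

n = [z_α·√(p₀q₀) + z_β·√(p₁q₁)]² / (p₁ − p₀)²
  = [1.282·√(0.69·0.31) + 0.842·√(0.85·0.15)]² / (0.16)²
  = [1.282·0.4625 + 0.842·0.3571]² / 0.0256
  = [0.8936]² / 0.0256
  = 31.19
Design effect: 1.9 × 31.19 = 59.26.
Round up → n = 60.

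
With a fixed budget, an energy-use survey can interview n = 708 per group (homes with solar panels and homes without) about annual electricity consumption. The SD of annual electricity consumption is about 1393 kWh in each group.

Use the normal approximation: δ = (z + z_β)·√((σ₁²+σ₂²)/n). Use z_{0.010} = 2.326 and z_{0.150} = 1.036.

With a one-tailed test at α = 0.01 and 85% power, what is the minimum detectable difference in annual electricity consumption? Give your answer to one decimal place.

δ = (z_α + z_β) · √((σ₁²+σ₂²)/n)
  = (2.326 + 1.036) · √(3880898/708)
  = 3.362 · √5481.5
  = 3.362 · 74.0371
  = 248.9128

Minimum detectable difference ≈ 248.9 kWh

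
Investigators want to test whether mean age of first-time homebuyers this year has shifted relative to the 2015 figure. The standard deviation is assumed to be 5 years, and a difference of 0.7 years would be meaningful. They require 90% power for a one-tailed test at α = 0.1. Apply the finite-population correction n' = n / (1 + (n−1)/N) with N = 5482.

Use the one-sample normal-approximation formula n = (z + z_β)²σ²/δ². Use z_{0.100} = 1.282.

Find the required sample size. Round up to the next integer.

n = (z_α + z_β)² · σ² / δ²
  = (1.282 + 1.282)² · 5² / 0.7²
  = 6.5741 · 25 / 0.49
  = 335.41
Finite-population correction (N = 5482): 335.41 / (1 + (335.41 − 1)/5482) = 316.13.
Round up → n = 317.

n = 317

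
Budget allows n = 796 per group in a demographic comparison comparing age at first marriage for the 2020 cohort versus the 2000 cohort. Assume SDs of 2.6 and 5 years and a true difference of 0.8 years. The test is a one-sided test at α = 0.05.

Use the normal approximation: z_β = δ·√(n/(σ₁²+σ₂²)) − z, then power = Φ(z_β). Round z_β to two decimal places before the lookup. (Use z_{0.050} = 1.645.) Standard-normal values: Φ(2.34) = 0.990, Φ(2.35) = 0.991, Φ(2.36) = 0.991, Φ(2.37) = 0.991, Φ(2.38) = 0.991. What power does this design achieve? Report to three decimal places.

z_β = δ·√(n/(σ₁²+σ₂²)) − z_α
    = 0.8 · √(796/31.76) − 1.645
    = 0.8 · 5.00629 − 1.645
    = 4.0050 − 1.645 = 2.3600 → 2.36
Power = Φ(2.36) = 0.991.

Power ≈ 0.991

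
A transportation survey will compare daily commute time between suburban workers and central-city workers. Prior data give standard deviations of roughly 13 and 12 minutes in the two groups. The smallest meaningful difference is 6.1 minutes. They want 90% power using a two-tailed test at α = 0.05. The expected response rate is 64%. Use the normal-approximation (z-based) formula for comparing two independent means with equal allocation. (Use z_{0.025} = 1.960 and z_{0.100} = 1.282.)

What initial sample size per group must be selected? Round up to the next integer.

n = 139 per group

n = (z_{α/2} + z_β)² · (σ₁² + σ₂²) / δ²
  = (1.960 + 1.282)² · (13² + 12² = 313) / 6.1²
  = 10.5106 · 313 / 37.21
  = 88.41
Adjust for 64% response: 88.41 / 0.64 = 138.14.
Round up → n = 139 per group.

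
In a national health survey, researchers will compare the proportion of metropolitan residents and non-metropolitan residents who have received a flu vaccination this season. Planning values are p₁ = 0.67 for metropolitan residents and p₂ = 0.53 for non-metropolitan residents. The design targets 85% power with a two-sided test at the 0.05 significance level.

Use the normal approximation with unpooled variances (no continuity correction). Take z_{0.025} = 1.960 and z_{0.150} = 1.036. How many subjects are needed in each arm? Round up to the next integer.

n = (z_{α/2} + z_β)² · [p₁(1−p₁) + p₂(1−p₂)] / (p₁ − p₂)²
  = (1.960 + 1.036)² · (0.67·0.33 + 0.53·0.47) / (0.14)²
  = (2.996)² · (0.2211 + 0.2491) / 0.0196
  = 8.9760 · 0.4702 / 0.0196
  = 215.33
Round up → n = 216 per group.

n = 216 per group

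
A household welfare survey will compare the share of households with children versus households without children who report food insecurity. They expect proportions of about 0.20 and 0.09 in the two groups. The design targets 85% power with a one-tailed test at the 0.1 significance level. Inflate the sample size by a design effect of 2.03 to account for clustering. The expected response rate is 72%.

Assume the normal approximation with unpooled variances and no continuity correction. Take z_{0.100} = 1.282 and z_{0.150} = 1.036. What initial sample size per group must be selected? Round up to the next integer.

n = 303 per group

n = (z_α + z_β)² · [p₁(1−p₁) + p₂(1−p₂)] / (p₁ − p₂)²
  = (1.282 + 1.036)² · (0.20·0.80 + 0.09·0.91) / (0.11)²
  = (2.318)² · (0.1600 + 0.0819) / 0.0121
  = 5.3731 · 0.2419 / 0.0121
  = 107.42
Design effect: 2.03 × 107.42 = 218.06.
Adjust for 72% response: 218.06 / 0.72 = 302.86.
Round up → n = 303 per group.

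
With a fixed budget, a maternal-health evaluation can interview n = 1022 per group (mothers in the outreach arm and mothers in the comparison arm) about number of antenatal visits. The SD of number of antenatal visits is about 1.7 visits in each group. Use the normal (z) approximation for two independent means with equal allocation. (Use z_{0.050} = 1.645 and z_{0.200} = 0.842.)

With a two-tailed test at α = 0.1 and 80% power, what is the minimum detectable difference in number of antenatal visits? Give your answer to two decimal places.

δ = (z_{α/2} + z_β) · √((σ₁²+σ₂²)/n)
  = (1.645 + 0.842) · √(5.78/1022)
  = 2.487 · √0.00566
  = 2.487 · 0.0752
  = 0.1870

Minimum detectable difference ≈ 0.19 visits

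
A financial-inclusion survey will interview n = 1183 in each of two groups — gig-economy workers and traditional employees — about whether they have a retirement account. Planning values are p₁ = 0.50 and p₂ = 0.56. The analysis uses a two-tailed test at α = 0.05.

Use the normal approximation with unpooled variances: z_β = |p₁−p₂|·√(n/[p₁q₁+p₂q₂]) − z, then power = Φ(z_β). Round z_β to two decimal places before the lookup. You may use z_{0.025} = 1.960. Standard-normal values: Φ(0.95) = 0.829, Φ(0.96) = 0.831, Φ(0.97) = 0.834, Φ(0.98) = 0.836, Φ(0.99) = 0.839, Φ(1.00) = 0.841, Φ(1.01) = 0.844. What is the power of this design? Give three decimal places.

z_β = |p₁−p₂|·√(n/[p₁q₁+p₂q₂]) − z_{α/2}
    = 0.06 · √(1183/0.4964) − 1.960
    = 0.06 · 48.8176 − 1.960
    = 2.9291 − 1.960 = 0.9691 → 0.97
Power = Φ(0.97) = 0.834.

Power ≈ 0.834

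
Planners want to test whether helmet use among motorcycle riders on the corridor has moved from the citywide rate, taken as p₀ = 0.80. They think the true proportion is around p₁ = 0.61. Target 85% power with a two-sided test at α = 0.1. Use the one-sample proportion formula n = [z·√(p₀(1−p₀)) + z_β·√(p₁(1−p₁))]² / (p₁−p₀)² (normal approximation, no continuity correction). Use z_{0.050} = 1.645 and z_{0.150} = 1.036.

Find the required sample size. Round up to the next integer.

n = [z_{α/2}·√(p₀q₀) + z_β·√(p₁q₁)]² / (p₁ − p₀)²
  = [1.645·√(0.80·0.20) + 1.036·√(0.61·0.39)]² / (-0.19)²
  = [1.645·0.4000 + 1.036·0.4877]² / 0.0361
  = [1.1633]² / 0.0361
  = 37.49
Round up → n = 38.

n = 38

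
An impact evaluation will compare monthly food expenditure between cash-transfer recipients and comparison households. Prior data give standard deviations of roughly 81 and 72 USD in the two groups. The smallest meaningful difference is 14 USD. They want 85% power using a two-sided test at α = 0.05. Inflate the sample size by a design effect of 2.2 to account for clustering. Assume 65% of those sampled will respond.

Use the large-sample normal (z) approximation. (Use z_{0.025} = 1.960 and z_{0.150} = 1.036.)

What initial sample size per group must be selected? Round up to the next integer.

n = 1821 per group

n = (z_{α/2} + z_β)² · (σ₁² + σ₂²) / δ²
  = (1.960 + 1.036)² · (81² + 72² = 11745) / 14²
  = 8.9760 · 11745 / 196
  = 537.87
Design effect: 2.2 × 537.87 = 1183.32.
Adjust for 65% response: 1183.32 / 0.65 = 1820.50.
Round up → n = 1821 per group.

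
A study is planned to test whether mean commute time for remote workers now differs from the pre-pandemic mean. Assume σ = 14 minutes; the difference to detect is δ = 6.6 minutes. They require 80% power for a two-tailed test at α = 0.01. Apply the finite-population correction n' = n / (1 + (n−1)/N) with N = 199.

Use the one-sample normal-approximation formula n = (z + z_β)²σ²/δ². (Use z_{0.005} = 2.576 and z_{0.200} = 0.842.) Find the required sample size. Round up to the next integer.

n = 42

n = (z_{α/2} + z_β)² · σ² / δ²
  = (2.576 + 0.842)² · 14² / 6.6²
  = 11.6827 · 196 / 43.56
  = 52.57
Finite-population correction (N = 199): 52.57 / (1 + (52.57 − 1)/199) = 41.75.
Round up → n = 42.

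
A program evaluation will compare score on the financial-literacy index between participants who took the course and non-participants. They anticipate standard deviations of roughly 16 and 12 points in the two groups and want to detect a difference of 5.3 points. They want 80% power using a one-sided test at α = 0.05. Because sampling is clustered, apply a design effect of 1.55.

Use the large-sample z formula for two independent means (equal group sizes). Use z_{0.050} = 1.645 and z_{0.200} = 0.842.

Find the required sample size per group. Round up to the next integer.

n = 137 per group

n = (z_α + z_β)² · (σ₁² + σ₂²) / δ²
  = (1.645 + 0.842)² · (16² + 12² = 400) / 5.3²
  = 6.1852 · 400 / 28.09
  = 88.08
Design effect: 1.55 × 88.08 = 136.52.
Round up → n = 137 per group.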